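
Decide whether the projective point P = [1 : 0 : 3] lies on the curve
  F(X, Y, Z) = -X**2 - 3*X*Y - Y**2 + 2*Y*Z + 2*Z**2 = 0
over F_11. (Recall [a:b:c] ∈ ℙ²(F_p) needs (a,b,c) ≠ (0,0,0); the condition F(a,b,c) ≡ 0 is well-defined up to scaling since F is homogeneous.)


F(1,0,3) ≡ 6 (mod 11); P is NOT on the curve.

Evaluate F(1, 0, 3) term-by-term (mod 11).
  -X**2 ↦ -1·1·1·1 = -1
  -3*X*Y ↦ -3·1·0·1 = 0
  -Y**2 ↦ -1·1·0·1 = 0
  2*Y*Z ↦ 2·1·0·3 = 0
  2*Z**2 ↦ 2·1·1·9 = 18
Sum: F(1, 0, 3) = (-1) + (0) + (0) + (0) + (18) = 17.
Reducing mod 11: 17 ≡ 6 (mod 11).
Since F(a, b, c) ≡ 6 ≠ 0 (mod 11), P does NOT lie on the curve.


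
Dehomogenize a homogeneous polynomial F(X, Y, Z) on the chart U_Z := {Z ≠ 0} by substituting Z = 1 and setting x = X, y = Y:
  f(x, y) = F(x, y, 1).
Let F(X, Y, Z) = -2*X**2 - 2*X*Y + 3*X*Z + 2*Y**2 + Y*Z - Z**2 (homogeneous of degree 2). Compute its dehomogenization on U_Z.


f(x, y) = -2*x**2 - 2*x*y + 3*x + 2*y**2 + y - 1

On U_Z we set Z = 1. Each monomial c·X^i·Y^j·Z^k in F becomes c·x^i·y^j·1^k = c·x^i·y^j.
Substituting Z = 1: F(X, Y, 1) = -2*x**2 - 2*x*y + 3*x + 2*y**2 + y - 1.
Note: deg(f) ≤ deg(F) = 2; strict inequality happens when F is divisible by Z (lost terms).


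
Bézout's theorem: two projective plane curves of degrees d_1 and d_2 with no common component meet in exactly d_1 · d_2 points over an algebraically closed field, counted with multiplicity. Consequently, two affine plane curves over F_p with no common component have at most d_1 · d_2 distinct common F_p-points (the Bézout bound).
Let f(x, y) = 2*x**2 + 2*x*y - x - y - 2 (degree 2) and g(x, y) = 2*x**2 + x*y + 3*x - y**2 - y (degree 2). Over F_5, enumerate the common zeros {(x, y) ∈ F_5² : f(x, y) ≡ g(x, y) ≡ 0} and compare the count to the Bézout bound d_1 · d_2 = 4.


Common zeros: ∅; count = 0; Bézout bound = 4.

deg(f) = 2, deg(g) = 2, so Bézout bound = 4.
Scan x ∈ F_5. For each x, list the y ∈ F_5 with f(x, y) ≡ 0 and those with g(x, y) ≡ 0 (mod 5); the common zeros in that column are the intersection.
  x = 0: f ≡ 0 at y ∈ {3}; g ≡ 0 at y ∈ {0, 4}; common: ∅.
  x = 1: f ≡ 0 at y ∈ {1}; g ≡ 0 at y ∈ {0}; common: ∅.
  x = 2: f ≡ 0 at y ∈ {2}; g ≡ 0 at y ∈ ∅; common: ∅.
  x = 3: f ≡ 0 at y ∈ ∅; g ≡ 0 at y ∈ ∅; common: ∅.
  x = 4: f ≡ 0 at y ∈ {2}; g ≡ 0 at y ∈ {4}; common: ∅.
Collecting: common zeros = ∅, so the count is 0.
Comparison with the Bézout bound: 0 ≤ 4 = deg(f)·deg(g), as expected for curves with no common component (the affine F_5-count falls short of the bound because intersections may lie at infinity, over extension fields, or carry multiplicity).


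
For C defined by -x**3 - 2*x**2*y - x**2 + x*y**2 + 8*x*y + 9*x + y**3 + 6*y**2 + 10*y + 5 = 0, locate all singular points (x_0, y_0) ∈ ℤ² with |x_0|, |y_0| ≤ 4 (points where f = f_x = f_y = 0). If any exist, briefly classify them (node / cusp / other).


Singular points: {(1, -2)}; classification: cusp.

Compute partial derivatives:
  f_x = -3*x**2 - 4*x*y - 2*x + y**2 + 8*y + 9.
  f_y = -2*x**2 + 2*x*y + 8*x + 3*y**2 + 12*y + 10.
Scan x_0 ∈ {−4, ..., 4}. For each x_0, f_y(x_0, y) is a polynomial in y; find its integer roots y ∈ {−4, ..., 4}, then test f_x and f at those candidates.
  x = -4: f_y(-4, y) = 3*y**2 + 4*y - 54; no integer root y with |y| ≤ 4.
  x = -3: f_y(-3, y) = 3*y**2 + 6*y - 32; no integer root y with |y| ≤ 4.
  x = -2: f_y(-2, y) = 3*y**2 + 8*y - 14; no integer root y with |y| ≤ 4.
  x = -1: f_y(-1, y) = 3*y**2 + 10*y; vanishes at y ∈ {0}. (-1, 0): f_x = 8 ≠ 0.
  x = 0: f_y(0, y) = 3*y**2 + 12*y + 10; no integer root y with |y| ≤ 4.
  x = 1: f_y(1, y) = 3*y**2 + 14*y + 16; vanishes at y ∈ {-2}. (1, -2): f_x = 0, f = 0 — SINGULAR.
  x = 2: f_y(2, y) = 3*y**2 + 16*y + 18; no integer root y with |y| ≤ 4.
  x = 3: f_y(3, y) = 3*y**2 + 18*y + 16; no integer root y with |y| ≤ 4.
  x = 4: f_y(4, y) = 3*y**2 + 20*y + 10; no integer root y with |y| ≤ 4.
Only singular point on the grid: (1, -2).
Classify: substitute x = 1 + u, y = -2 + v and expand: f = -u**3 - 2*u**2*v + u*v**2 + v**3 + v**2.
No constant or linear terms (consistent with a singular point). Quadratic part: v**2. Cubic part: -u**3 - 2*u**2*v + u*v**2 + v**3.
The quadratic part v**2 is a perfect square, so there is a single (double) tangent line v = 0, i.e. y = -2. Restricting the cubic part to that line (v = 0) leaves -u**3 ≠ 0, so f is not divisible by v and the branch is v² ≈ u**3 to lowest order — this is a cusp.
Classification: cusp.


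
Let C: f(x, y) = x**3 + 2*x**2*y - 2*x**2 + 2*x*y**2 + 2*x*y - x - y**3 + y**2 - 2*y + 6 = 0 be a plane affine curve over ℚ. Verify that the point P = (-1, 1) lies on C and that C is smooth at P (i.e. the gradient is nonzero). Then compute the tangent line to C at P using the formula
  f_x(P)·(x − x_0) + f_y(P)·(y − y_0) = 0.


Tangent line at P: 6*x - 7*y + 13 = 0.

Step 1: f(-1, 1) = 0, so P lies on C.
Step 2: partial derivatives
  f_x(x, y) = 3*x**2 + 4*x*y - 4*x + 2*y**2 + 2*y - 1, f_y(x, y) = 2*x**2 + 4*x*y + 2*x - 3*y**2 + 2*y - 2.
  f_x(P) = 6, f_y(P) = -7 (gradient nonzero, so P is smooth).
Step 3: tangent line at P: 6·(x − -1) + -7·(y − 1) = 0.
Expanding: 6*x - 7*y + 13 = 0.


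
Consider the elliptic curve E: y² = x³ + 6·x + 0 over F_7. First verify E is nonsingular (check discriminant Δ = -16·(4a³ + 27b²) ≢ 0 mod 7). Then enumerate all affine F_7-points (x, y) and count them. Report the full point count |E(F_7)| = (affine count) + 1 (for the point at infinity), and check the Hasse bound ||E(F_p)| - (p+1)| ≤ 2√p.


Affine points = {(0, 0), (1, 0), (4, 2), (4, 5), (5, 1), (5, 6), (6, 0)}; affine count = 7; |E(F_7)| = 8.

Discriminant check: Δ ∝ 4a³ + 27b² = 4·6³ + 27·0² = 4·216 + 27·0 ≡ 3 (mod 7). Nonzero ⇒ E is nonsingular.
For each x ∈ F_7, compute rhs = x³ + 6·x + 0 mod 7, then count y ∈ F_7 with y² ≡ rhs.
  x = 0: rhs = 0, matching y values: 0 (1 points).
  x = 1: rhs = 0, matching y values: 0 (1 points).
  x = 2: rhs = 6, matching y values: none (0 points).
  x = 3: rhs = 3, matching y values: none (0 points).
  x = 4: rhs = 4, matching y values: 2, 5 (2 points).
  x = 5: rhs = 1, matching y values: 1, 6 (2 points).
  x = 6: rhs = 0, matching y values: 0 (1 points).
Total affine count: 7.
Full point count |E(F_7)| = 7 + 1 = 8.
Hasse bound: |8 − (7+1)| = |0| = 0 ≤ 2√7 ≈ 5.2915 ✓.


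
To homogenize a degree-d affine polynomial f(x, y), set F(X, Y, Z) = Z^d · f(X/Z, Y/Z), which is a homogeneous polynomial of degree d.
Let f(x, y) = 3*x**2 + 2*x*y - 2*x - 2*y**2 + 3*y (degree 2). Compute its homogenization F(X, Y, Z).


F(X, Y, Z) = 3*X**2 + 2*X*Y - 2*X*Z - 2*Y**2 + 3*Y*Z

deg(f) = 2.
Substitute x = X/Z, y = Y/Z into f, then multiply by Z^2.
  monomial 3·x^2·y^0 ↦ 3·X^2·Y^0·Z^0.
  monomial 2·x^1·y^1 ↦ 2·X^1·Y^1·Z^0.
  monomial -2·x^1·y^0 ↦ -2·X^1·Y^0·Z^1.
  monomial -2·x^0·y^2 ↦ -2·X^0·Y^2·Z^0.
  monomial 3·x^0·y^1 ↦ 3·X^0·Y^1·Z^1.
Collecting: F(X, Y, Z) = 3*X**2 + 2*X*Y - 2*X*Z - 2*Y**2 + 3*Y*Z.


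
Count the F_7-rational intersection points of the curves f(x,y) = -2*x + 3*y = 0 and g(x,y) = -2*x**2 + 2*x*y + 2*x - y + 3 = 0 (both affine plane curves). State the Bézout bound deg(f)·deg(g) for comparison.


Common zeros: {(4, 5), (5, 1)}; count = 2; Bézout bound = 2.

deg(f) = 1, deg(g) = 2, so Bézout bound = 2.
Scan x ∈ F_7. For each x, list the y ∈ F_7 with f(x, y) ≡ 0 and those with g(x, y) ≡ 0 (mod 7); the common zeros in that column are the intersection.
  x = 0: f ≡ 0 at y ∈ {0}; g ≡ 0 at y ∈ {3}; common: ∅.
  x = 1: f ≡ 0 at y ∈ {3}; g ≡ 0 at y ∈ {4}; common: ∅.
  x = 2: f ≡ 0 at y ∈ {6}; g ≡ 0 at y ∈ {5}; common: ∅.
  x = 3: f ≡ 0 at y ∈ {2}; g ≡ 0 at y ∈ {6}; common: ∅.
  x = 4: f ≡ 0 at y ∈ {5}; g ≡ 0 at y ∈ {0, 1, 2, 3, 4, 5, 6}; common: {5}.
  x = 5: f ≡ 0 at y ∈ {1}; g ≡ 0 at y ∈ {1}; common: {1}.
  x = 6: f ≡ 0 at y ∈ {4}; g ≡ 0 at y ∈ {2}; common: ∅.
Collecting: common zeros = {(4, 5), (5, 1)}, so the count is 2.
Comparison with the Bézout bound: 2 ≤ 2 = deg(f)·deg(g), as expected for curves with no common component (the bound is attained).


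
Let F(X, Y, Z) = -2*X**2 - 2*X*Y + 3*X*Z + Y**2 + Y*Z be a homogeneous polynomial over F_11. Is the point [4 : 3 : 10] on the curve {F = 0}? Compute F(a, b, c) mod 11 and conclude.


F(4,3,10) ≡ 4 (mod 11); P is NOT on the curve.

Evaluate F(4, 3, 10) term-by-term (mod 11).
  -2*X**2 ↦ -2·16·1·1 = -32
  -2*X*Y ↦ -2·4·3·1 = -24
  3*X*Z ↦ 3·4·1·10 = 120
  Y**2 ↦ 1·1·9·1 = 9
  Y*Z ↦ 1·1·3·10 = 30
Sum: F(4, 3, 10) = (-32) + (-24) + (120) + (9) + (30) = 103.
Reducing mod 11: 103 ≡ 4 (mod 11).
Since F(a, b, c) ≡ 4 ≠ 0 (mod 11), P does NOT lie on the curve.


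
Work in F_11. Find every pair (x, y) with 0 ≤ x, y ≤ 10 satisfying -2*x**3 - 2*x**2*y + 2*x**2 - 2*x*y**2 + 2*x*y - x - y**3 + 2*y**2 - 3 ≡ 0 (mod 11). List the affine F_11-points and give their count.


Affine F_11-points: {(0, 10), (1, 6), (3, 10), (6, 1), (8, 1), (8, 6), (9, 7), (10, 8), (10, 10)}; count = 9.

For each of the 121 pairs (x, y) ∈ F_11², evaluate f(x, y) mod 11. Record the zeros.
  x = 0: [0↦8, 1↦9, 2↦8, 3↦10, 4↦9, 5↦10, 6↦7, 7↦5, 8↦9, 9↦2, 10↦0]  zeros at y ∈ {10}
  x = 1: [0↦7, 1↦6, 2↦10, 3↦2, 4↦9, 5↦3, 6↦0, 7↦5, 8↦1, 9↦4, 10↦8]  zeros at y ∈ {6}
  x = 2: [0↦9, 1↦2, 2↦7, 3↦7, 4↦7, 5↦1, 6↦5, 7↦2, 8↦8, 9↦6, 10↦1]  zeros at y ∈ ∅
  x = 3: [0↦2, 1↦7, 2↦9, 3↦2, 4↦2, 5↦3, 6↦10, 7↦6, 8↦7, 9↦7, 10↦0]  zeros at y ∈ {10}
  x = 4: [0↦7, 1↦9, 2↦4, 3↦8, 4↦4, 5↦8, 6↦3, 7↦5, 8↦8, 9↦6, 10↦4]  zeros at y ∈ ∅
  x = 5: [0↦1, 1↦7, 2↦2, 3↦2, 4↦1, 5↦4, 6↦5, 7↦9, 8↦10, 9↦2, 10↦1]  zeros at y ∈ ∅
  x = 6: [0↦5, 1↦0, 2↦2, 3↦5, 4↦3, 5↦1, 6↦4, 7↦6, 8↦1, 9↦5, 10↦1]  zeros at y ∈ {1}
  x = 7: [0↦7, 1↦9, 2↦3, 3↦5, 4↦9, 5↦9, 6↦10, 7↦6, 8↦2, 9↦3, 10↦3]  zeros at y ∈ ∅
  x = 8: [0↦6, 1↦0, 2↦4, 3↦1, 4↦7, 5↦5, 6↦0, 7↦8, 8↦1, 9↦6, 10↦6]  zeros at y ∈ {1, 6}
  x = 9: [0↦1, 1↦5, 2↦4, 3↦3, 4↦7, 5↦10, 6↦6, 7↦0, 8↦8, 9↦2, 10↦9]  zeros at y ∈ {7}
  x = 10: [0↦2, 1↦1, 2↦2, 3↦10, 4↦8, 5↦1, 6↦5, 7↦3, 8↦0, 9↦1, 10↦0]  zeros at y ∈ {8, 10}
Collecting zeros: affine points = {(0, 10), (1, 6), (3, 10), (6, 1), (8, 1), (8, 6), (9, 7), (10, 8), (10, 10)}.
Total count |C(F_11)_aff| = 9.


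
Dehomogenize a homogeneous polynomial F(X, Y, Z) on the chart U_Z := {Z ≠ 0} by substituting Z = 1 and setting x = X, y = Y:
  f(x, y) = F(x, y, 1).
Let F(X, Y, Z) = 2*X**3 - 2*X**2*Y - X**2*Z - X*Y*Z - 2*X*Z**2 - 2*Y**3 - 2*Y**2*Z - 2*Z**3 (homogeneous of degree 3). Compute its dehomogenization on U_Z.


f(x, y) = 2*x**3 - 2*x**2*y - x**2 - x*y - 2*x - 2*y**3 - 2*y**2 - 2

On U_Z we set Z = 1. Each monomial c·X^i·Y^j·Z^k in F becomes c·x^i·y^j·1^k = c·x^i·y^j.
Substituting Z = 1: F(X, Y, 1) = 2*x**3 - 2*x**2*y - x**2 - x*y - 2*x - 2*y**3 - 2*y**2 - 2.
Note: deg(f) ≤ deg(F) = 3; strict inequality happens when F is divisible by Z (lost terms).


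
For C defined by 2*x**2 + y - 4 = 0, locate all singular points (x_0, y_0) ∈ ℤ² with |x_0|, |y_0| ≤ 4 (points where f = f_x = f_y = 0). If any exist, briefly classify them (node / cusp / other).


No singular points in the scanned grid; C is smooth there.

Compute partial derivatives:
  f_x = 4*x.
  f_y = 1.
f_y = 1 is a nonzero constant, so f_y never vanishes: no point (x, y) can satisfy f = f_x = f_y = 0. In particular no (x, y) ∈ {−4, ..., 4}² is singular; the curve is smooth.


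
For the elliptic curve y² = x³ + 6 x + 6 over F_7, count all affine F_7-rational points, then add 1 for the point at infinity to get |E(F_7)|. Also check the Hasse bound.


Affine points = {(3, 3), (3, 4), (5, 0)}; affine count = 3; |E(F_7)| = 4.

Discriminant check: Δ ∝ 4a³ + 27b² = 4·6³ + 27·6² = 4·216 + 27·36 ≡ 2 (mod 7). Nonzero ⇒ E is nonsingular.
For each x ∈ F_7, compute rhs = x³ + 6·x + 6 mod 7, then count y ∈ F_7 with y² ≡ rhs.
  x = 0: rhs = 6, matching y values: none (0 points).
  x = 1: rhs = 6, matching y values: none (0 points).
  x = 2: rhs = 5, matching y values: none (0 points).
  x = 3: rhs = 2, matching y values: 3, 4 (2 points).
  x = 4: rhs = 3, matching y values: none (0 points).
  x = 5: rhs = 0, matching y values: 0 (1 points).
  x = 6: rhs = 6, matching y values: none (0 points).
Total affine count: 3.
Full point count |E(F_7)| = 3 + 1 = 4.
Hasse bound: |4 − (7+1)| = |-4| = 4 ≤ 2√7 ≈ 5.2915 ✓.


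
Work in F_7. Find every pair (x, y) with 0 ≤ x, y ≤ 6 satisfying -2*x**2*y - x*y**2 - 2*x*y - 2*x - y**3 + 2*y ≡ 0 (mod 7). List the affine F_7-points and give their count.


Affine F_7-points: {(0, 0), (0, 3), (0, 4), (1, 6), (2, 4), (3, 2), (3, 3), (3, 6), (5, 2)}; count = 9.

For each of the 49 pairs (x, y) ∈ F_7², evaluate f(x, y) mod 7. Record the zeros.
  x = 0: [0↦0, 1↦1, 2↦3, 3↦0, 4↦0, 5↦4, 6↦6]  zeros at y ∈ {0, 3, 4}
  x = 1: [0↦5, 1↦1, 2↦3, 3↦5, 4↦1, 5↦6, 6↦0]  zeros at y ∈ {6}
  x = 2: [0↦3, 1↦4, 2↦2, 3↦5, 4↦0, 5↦2, 6↦5]  zeros at y ∈ {4}
  x = 3: [0↦1, 1↦3, 2↦0, 3↦0, 4↦4, 5↦6, 6↦0]  zeros at y ∈ {2, 3, 6}
  x = 4: [0↦6, 1↦5, 2↦4, 3↦4, 4↦6, 5↦4, 6↦6]  zeros at y ∈ ∅
  x = 5: [0↦4, 1↦3, 2↦0, 3↦3, 4↦6, 5↦3, 6↦2]  zeros at y ∈ {2}
  x = 6: [0↦2, 1↦4, 2↦2, 3↦4, 4↦4, 5↦3, 6↦2]  zeros at y ∈ ∅
Collecting zeros: affine points = {(0, 0), (0, 3), (0, 4), (1, 6), (2, 4), (3, 2), (3, 3), (3, 6), (5, 2)}.
Total count |C(F_7)_aff| = 9.


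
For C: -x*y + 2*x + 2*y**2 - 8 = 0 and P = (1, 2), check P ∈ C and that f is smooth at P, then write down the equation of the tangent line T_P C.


Tangent line at P: 7*y - 14 = 0.

Step 1: f(1, 2) = 0, so P lies on C.
Step 2: partial derivatives
  f_x(x, y) = 2 - y, f_y(x, y) = -x + 4*y.
  f_x(P) = 0, f_y(P) = 7 (gradient nonzero, so P is smooth).
Step 3: tangent line at P: 0·(x − 1) + 7·(y − 2) = 0.
Expanding: 7*y - 14 = 0.


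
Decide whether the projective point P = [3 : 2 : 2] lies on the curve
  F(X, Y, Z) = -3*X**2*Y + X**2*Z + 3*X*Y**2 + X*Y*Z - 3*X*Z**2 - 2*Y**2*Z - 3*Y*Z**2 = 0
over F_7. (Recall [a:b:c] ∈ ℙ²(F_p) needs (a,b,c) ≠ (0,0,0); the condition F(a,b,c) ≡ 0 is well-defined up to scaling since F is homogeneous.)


F(3,2,2) ≡ 6 (mod 7); P is NOT on the curve.

Evaluate F(3, 2, 2) term-by-term (mod 7).
  -3*X**2*Y ↦ -3·9·2·1 = -54
  X**2*Z ↦ 1·9·1·2 = 18
  3*X*Y**2 ↦ 3·3·4·1 = 36
  X*Y*Z ↦ 1·3·2·2 = 12
  -3*X*Z**2 ↦ -3·3·1·4 = -36
  -2*Y**2*Z ↦ -2·1·4·2 = -16
  -3*Y*Z**2 ↦ -3·1·2·4 = -24
Sum: F(3, 2, 2) = (-54) + (18) + (36) + (12) + (-36) + (-16) + (-24) = -64.
Reducing mod 7: -64 ≡ 6 (mod 7).
Since F(a, b, c) ≡ 6 ≠ 0 (mod 7), P does NOT lie on the curve.


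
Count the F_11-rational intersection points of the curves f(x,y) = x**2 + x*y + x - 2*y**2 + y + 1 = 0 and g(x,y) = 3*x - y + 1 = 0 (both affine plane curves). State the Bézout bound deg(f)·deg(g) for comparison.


Common zeros: {(0, 1), (5, 5)}; count = 2; Bézout bound = 2.

deg(f) = 2, deg(g) = 1, so Bézout bound = 2.
Scan x ∈ F_11. For each x, list the y ∈ F_11 with f(x, y) ≡ 0 and those with g(x, y) ≡ 0 (mod 11); the common zeros in that column are the intersection.
  x = 0: f ≡ 0 at y ∈ {1, 5}; g ≡ 0 at y ∈ {1}; common: {1}.
  x = 1: f ≡ 0 at y ∈ ∅; g ≡ 0 at y ∈ {4}; common: ∅.
  x = 2: f ≡ 0 at y ∈ ∅; g ≡ 0 at y ∈ {7}; common: ∅.
  x = 3: f ≡ 0 at y ∈ ∅; g ≡ 0 at y ∈ {10}; common: ∅.
  x = 4: f ≡ 0 at y ∈ ∅; g ≡ 0 at y ∈ {2}; common: ∅.
  x = 5: f ≡ 0 at y ∈ {5, 9}; g ≡ 0 at y ∈ {5}; common: {5}.
  x = 6: f ≡ 0 at y ∈ ∅; g ≡ 0 at y ∈ {8}; common: ∅.
  x = 7: f ≡ 0 at y ∈ {6, 9}; g ≡ 0 at y ∈ {0}; common: ∅.
  x = 8: f ≡ 0 at y ∈ {4, 6}; g ≡ 0 at y ∈ {3}; common: ∅.
  x = 9: f ≡ 0 at y ∈ {1, 4}; g ≡ 0 at y ∈ {6}; common: ∅.
  x = 10: f ≡ 0 at y ∈ ∅; g ≡ 0 at y ∈ {9}; common: ∅.
Collecting: common zeros = {(0, 1), (5, 5)}, so the count is 2.
Comparison with the Bézout bound: 2 ≤ 2 = deg(f)·deg(g), as expected for curves with no common component (the bound is attained).


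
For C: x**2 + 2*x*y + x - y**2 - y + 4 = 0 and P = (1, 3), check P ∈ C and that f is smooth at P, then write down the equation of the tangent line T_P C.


Tangent line at P: 9*x - 5*y + 6 = 0.

Step 1: f(1, 3) = 0, so P lies on C.
Step 2: partial derivatives
  f_x(x, y) = 2*x + 2*y + 1, f_y(x, y) = 2*x - 2*y - 1.
  f_x(P) = 9, f_y(P) = -5 (gradient nonzero, so P is smooth).
Step 3: tangent line at P: 9·(x − 1) + -5·(y − 3) = 0.
Expanding: 9*x - 5*y + 6 = 0.


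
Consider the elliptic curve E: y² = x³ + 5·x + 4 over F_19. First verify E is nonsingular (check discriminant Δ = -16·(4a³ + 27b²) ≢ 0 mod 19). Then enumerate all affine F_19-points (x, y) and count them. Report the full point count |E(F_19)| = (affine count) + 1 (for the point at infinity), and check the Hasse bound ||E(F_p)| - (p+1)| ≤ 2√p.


Affine points = {(0, 2), (0, 17), (8, 9), (8, 10), (10, 3), (10, 16), (12, 5), (12, 14), (13, 9), (13, 10), (14, 5), (14, 14), (16, 0), (17, 9), (17, 10), (18, 6), (18, 13)}; affine count = 17; |E(F_19)| = 18.

Discriminant check: Δ ∝ 4a³ + 27b² = 4·5³ + 27·4² = 4·125 + 27·16 ≡ 1 (mod 19). Nonzero ⇒ E is nonsingular.
For each x ∈ F_19, compute rhs = x³ + 5·x + 4 mod 19, then count y ∈ F_19 with y² ≡ rhs.
  x = 0: rhs = 4, matching y values: 2, 17 (2 points).
  x = 1: rhs = 10, matching y values: none (0 points).
  x = 2: rhs = 3, matching y values: none (0 points).
  x = 3: rhs = 8, matching y values: none (0 points).
  x = 4: rhs = 12, matching y values: none (0 points).
  x = 5: rhs = 2, matching y values: none (0 points).
  x = 6: rhs = 3, matching y values: none (0 points).
  x = 7: rhs = 2, matching y values: none (0 points).
  x = 8: rhs = 5, matching y values: 9, 10 (2 points).
  x = 9: rhs = 18, matching y values: none (0 points).
  x = 10: rhs = 9, matching y values: 3, 16 (2 points).
  x = 11: rhs = 3, matching y values: none (0 points).
  x = 12: rhs = 6, matching y values: 5, 14 (2 points).
  x = 13: rhs = 5, matching y values: 9, 10 (2 points).
  x = 14: rhs = 6, matching y values: 5, 14 (2 points).
  x = 15: rhs = 15, matching y values: none (0 points).
  x = 16: rhs = 0, matching y values: 0 (1 points).
  x = 17: rhs = 5, matching y values: 9, 10 (2 points).
  x = 18: rhs = 17, matching y values: 6, 13 (2 points).
Total affine count: 17.
Full point count |E(F_19)| = 17 + 1 = 18.
Hasse bound: |18 − (19+1)| = |-2| = 2 ≤ 2√19 ≈ 8.7178 ✓.


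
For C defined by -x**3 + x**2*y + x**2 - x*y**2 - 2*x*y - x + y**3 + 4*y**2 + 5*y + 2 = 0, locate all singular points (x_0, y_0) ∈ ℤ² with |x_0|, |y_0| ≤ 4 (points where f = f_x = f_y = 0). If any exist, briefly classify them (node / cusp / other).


Singular points: {(0, -1)}; classification: cusp.

Compute partial derivatives:
  f_x = -3*x**2 + 2*x*y + 2*x - y**2 - 2*y - 1.
  f_y = x**2 - 2*x*y - 2*x + 3*y**2 + 8*y + 5.
Scan x_0 ∈ {−4, ..., 4}. For each x_0, f_y(x_0, y) is a polynomial in y; find its integer roots y ∈ {−4, ..., 4}, then test f_x and f at those candidates.
  x = -4: f_y(-4, y) = 3*y**2 + 16*y + 29; no integer root y with |y| ≤ 4.
  x = -3: f_y(-3, y) = 3*y**2 + 14*y + 20; no integer root y with |y| ≤ 4.
  x = -2: f_y(-2, y) = 3*y**2 + 12*y + 13; no integer root y with |y| ≤ 4.
  x = -1: f_y(-1, y) = 3*y**2 + 10*y + 8; vanishes at y ∈ {-2}. (-1, -2): f_x = -2 ≠ 0.
  x = 0: f_y(0, y) = 3*y**2 + 8*y + 5; vanishes at y ∈ {-1}. (0, -1): f_x = 0, f = 0 — SINGULAR.
  x = 1: f_y(1, y) = 3*y**2 + 6*y + 4; no integer root y with |y| ≤ 4.
  x = 2: f_y(2, y) = 3*y**2 + 4*y + 5; no integer root y with |y| ≤ 4.
  x = 3: f_y(3, y) = 3*y**2 + 2*y + 8; no integer root y with |y| ≤ 4.
  x = 4: f_y(4, y) = 3*y**2 + 13; no integer root y with |y| ≤ 4.
Only singular point on the grid: (0, -1).
Classify: substitute x = 0 + u, y = -1 + v and expand: f = -u**3 + u**2*v - u*v**2 + v**3 + v**2.
No constant or linear terms (consistent with a singular point). Quadratic part: v**2. Cubic part: -u**3 + u**2*v - u*v**2 + v**3.
The quadratic part v**2 is a perfect square, so there is a single (double) tangent line v = 0, i.e. y = -1. Restricting the cubic part to that line (v = 0) leaves -u**3 ≠ 0, so f is not divisible by v and the branch is v² ≈ u**3 to lowest order — this is a cusp.
Classification: cusp.


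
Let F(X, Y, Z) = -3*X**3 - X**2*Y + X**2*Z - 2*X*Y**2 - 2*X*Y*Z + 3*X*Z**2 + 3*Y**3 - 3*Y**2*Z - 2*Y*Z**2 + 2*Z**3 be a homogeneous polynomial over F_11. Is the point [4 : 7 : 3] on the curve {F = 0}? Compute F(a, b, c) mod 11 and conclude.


F(4,7,3) ≡ 6 (mod 11); P is NOT on the curve.

Evaluate F(4, 7, 3) term-by-term (mod 11).
  -3*X**3 ↦ -3·64·1·1 = -192
  -X**2*Y ↦ -1·16·7·1 = -112
  X**2*Z ↦ 1·16·1·3 = 48
  -2*X*Y**2 ↦ -2·4·49·1 = -392
  -2*X*Y*Z ↦ -2·4·7·3 = -168
  3*X*Z**2 ↦ 3·4·1·9 = 108
  3*Y**3 ↦ 3·1·343·1 = 1029
  -3*Y**2*Z ↦ -3·1·49·3 = -441
  -2*Y*Z**2 ↦ -2·1·7·9 = -126
  2*Z**3 ↦ 2·1·1·27 = 54
Sum: F(4, 7, 3) = (-192) + (-112) + (48) + (-392) + (-168) + (108) + (1029) + (-441) + (-126) + (54) = -192.
Reducing mod 11: -192 ≡ 6 (mod 11).
Since F(a, b, c) ≡ 6 ≠ 0 (mod 11), P does NOT lie on the curve.


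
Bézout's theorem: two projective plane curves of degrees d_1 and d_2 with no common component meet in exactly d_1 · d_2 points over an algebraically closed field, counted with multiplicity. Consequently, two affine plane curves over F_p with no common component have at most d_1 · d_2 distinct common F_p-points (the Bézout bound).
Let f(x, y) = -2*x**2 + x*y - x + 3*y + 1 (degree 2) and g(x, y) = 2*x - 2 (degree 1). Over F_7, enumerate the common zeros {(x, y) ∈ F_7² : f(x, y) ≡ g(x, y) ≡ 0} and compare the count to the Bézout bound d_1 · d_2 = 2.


Common zeros: {(1, 4)}; count = 1; Bézout bound = 2.

deg(f) = 2, deg(g) = 1, so Bézout bound = 2.
Scan x ∈ F_7. For each x, list the y ∈ F_7 with f(x, y) ≡ 0 and those with g(x, y) ≡ 0 (mod 7); the common zeros in that column are the intersection.
  x = 0: f ≡ 0 at y ∈ {2}; g ≡ 0 at y ∈ ∅; common: ∅.
  x = 1: f ≡ 0 at y ∈ {4}; g ≡ 0 at y ∈ {0, 1, 2, 3, 4, 5, 6}; common: {4}.
  x = 2: f ≡ 0 at y ∈ {6}; g ≡ 0 at y ∈ ∅; common: ∅.
  x = 3: f ≡ 0 at y ∈ {1}; g ≡ 0 at y ∈ ∅; common: ∅.
  x = 4: f ≡ 0 at y ∈ {0, 1, 2, 3, 4, 5, 6}; g ≡ 0 at y ∈ ∅; common: ∅.
  x = 5: f ≡ 0 at y ∈ {5}; g ≡ 0 at y ∈ ∅; common: ∅.
  x = 6: f ≡ 0 at y ∈ {0}; g ≡ 0 at y ∈ ∅; common: ∅.
Collecting: common zeros = {(1, 4)}, so the count is 1.
Comparison with the Bézout bound: 1 ≤ 2 = deg(f)·deg(g), as expected for curves with no common component (the affine F_7-count falls short of the bound because intersections may lie at infinity, over extension fields, or carry multiplicity).


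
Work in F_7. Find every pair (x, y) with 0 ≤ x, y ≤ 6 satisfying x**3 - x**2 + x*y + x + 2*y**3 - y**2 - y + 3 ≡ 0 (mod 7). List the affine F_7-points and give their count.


Affine F_7-points: {(1, 3), (3, 5), (4, 6), (6, 0)}; count = 4.

For each of the 49 pairs (x, y) ∈ F_7², evaluate f(x, y) mod 7. Record the zeros.
  x = 0: [0↦3, 1↦3, 2↦6, 3↦3, 4↦6, 5↦6, 6↦1]  zeros at y ∈ ∅
  x = 1: [0↦4, 1↦5, 2↦2, 3↦0, 4↦4, 5↦5, 6↦1]  zeros at y ∈ {3}
  x = 2: [0↦2, 1↦4, 2↦2, 3↦1, 4↦6, 5↦1, 6↦5]  zeros at y ∈ ∅
  x = 3: [0↦3, 1↦6, 2↦5, 3↦5, 4↦4, 5↦0, 6↦5]  zeros at y ∈ {5}
  x = 4: [0↦6, 1↦3, 2↦3, 3↦4, 4↦4, 5↦1, 6↦0]  zeros at y ∈ {6}
  x = 5: [0↦3, 1↦1, 2↦2, 3↦4, 4↦5, 5↦3, 6↦3]  zeros at y ∈ ∅
  x = 6: [0↦0, 1↦6, 2↦1, 3↦4, 4↦6, 5↦5, 6↦6]  zeros at y ∈ {0}
Collecting zeros: affine points = {(1, 3), (3, 5), (4, 6), (6, 0)}.
Total count |C(F_7)_aff| = 4.


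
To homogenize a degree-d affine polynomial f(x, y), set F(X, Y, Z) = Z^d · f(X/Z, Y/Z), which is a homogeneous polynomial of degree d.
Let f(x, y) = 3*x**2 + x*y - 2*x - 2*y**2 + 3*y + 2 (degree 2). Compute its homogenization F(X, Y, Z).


F(X, Y, Z) = 3*X**2 + X*Y - 2*X*Z - 2*Y**2 + 3*Y*Z + 2*Z**2

deg(f) = 2.
Substitute x = X/Z, y = Y/Z into f, then multiply by Z^2.
  monomial 3·x^2·y^0 ↦ 3·X^2·Y^0·Z^0.
  monomial 1·x^1·y^1 ↦ 1·X^1·Y^1·Z^0.
  monomial -2·x^1·y^0 ↦ -2·X^1·Y^0·Z^1.
  monomial -2·x^0·y^2 ↦ -2·X^0·Y^2·Z^0.
  monomial 3·x^0·y^1 ↦ 3·X^0·Y^1·Z^1.
  monomial 2·x^0·y^0 ↦ 2·X^0·Y^0·Z^2.
Collecting: F(X, Y, Z) = 3*X**2 + X*Y - 2*X*Z - 2*Y**2 + 3*Y*Z + 2*Z**2.


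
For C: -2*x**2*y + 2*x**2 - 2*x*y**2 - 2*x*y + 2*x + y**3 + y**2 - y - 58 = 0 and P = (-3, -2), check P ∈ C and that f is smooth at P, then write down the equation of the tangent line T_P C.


Tangent line at P: -38*x - 29*y - 172 = 0.

Step 1: f(-3, -2) = 0, so P lies on C.
Step 2: partial derivatives
  f_x(x, y) = -4*x*y + 4*x - 2*y**2 - 2*y + 2, f_y(x, y) = -2*x**2 - 4*x*y - 2*x + 3*y**2 + 2*y - 1.
  f_x(P) = -38, f_y(P) = -29 (gradient nonzero, so P is smooth).
Step 3: tangent line at P: -38·(x − -3) + -29·(y − -2) = 0.
Expanding: -38*x - 29*y - 172 = 0.


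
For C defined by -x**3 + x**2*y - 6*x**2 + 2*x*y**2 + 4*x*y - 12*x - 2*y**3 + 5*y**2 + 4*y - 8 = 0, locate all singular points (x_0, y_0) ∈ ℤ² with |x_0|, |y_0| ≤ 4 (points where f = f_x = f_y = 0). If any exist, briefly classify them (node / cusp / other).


Singular points: {(-2, 0)}; classification: cusp.

Compute partial derivatives:
  f_x = -3*x**2 + 2*x*y - 12*x + 2*y**2 + 4*y - 12.
  f_y = x**2 + 4*x*y + 4*x - 6*y**2 + 10*y + 4.
Scan x_0 ∈ {−4, ..., 4}. For each x_0, f_y(x_0, y) is a polynomial in y; find its integer roots y ∈ {−4, ..., 4}, then test f_x and f at those candidates.
  x = -4: f_y(-4, y) = -6*y**2 - 6*y + 4; no integer root y with |y| ≤ 4.
  x = -3: f_y(-3, y) = -6*y**2 - 2*y + 1; no integer root y with |y| ≤ 4.
  x = -2: f_y(-2, y) = -6*y**2 + 2*y; vanishes at y ∈ {0}. (-2, 0): f_x = 0, f = 0 — SINGULAR.
  x = -1: f_y(-1, y) = -6*y**2 + 6*y + 1; no integer root y with |y| ≤ 4.
  x = 0: f_y(0, y) = -6*y**2 + 10*y + 4; vanishes at y ∈ {2}. (0, 2): f_x = 4 ≠ 0.
  x = 1: f_y(1, y) = -6*y**2 + 14*y + 9; no integer root y with |y| ≤ 4.
  x = 2: f_y(2, y) = -6*y**2 + 18*y + 16; no integer root y with |y| ≤ 4.
  x = 3: f_y(3, y) = -6*y**2 + 22*y + 25; no integer root y with |y| ≤ 4.
  x = 4: f_y(4, y) = -6*y**2 + 26*y + 36; no integer root y with |y| ≤ 4.
Only singular point on the grid: (-2, 0).
Classify: substitute x = -2 + u, y = 0 + v and expand: f = -u**3 + u**2*v + 2*u*v**2 - 2*v**3 + v**2.
No constant or linear terms (consistent with a singular point). Quadratic part: v**2. Cubic part: -u**3 + u**2*v + 2*u*v**2 - 2*v**3.
The quadratic part v**2 is a perfect square, so there is a single (double) tangent line v = 0, i.e. y = 0. Restricting the cubic part to that line (v = 0) leaves -u**3 ≠ 0, so f is not divisible by v and the branch is v² ≈ u**3 to lowest order — this is a cusp.
Classification: cusp.


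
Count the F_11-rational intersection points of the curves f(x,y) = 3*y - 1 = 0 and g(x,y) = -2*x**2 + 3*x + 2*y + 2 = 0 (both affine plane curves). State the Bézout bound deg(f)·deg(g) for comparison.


Common zeros: {(1, 4), (6, 4)}; count = 2; Bézout bound = 2.

deg(f) = 1, deg(g) = 2, so Bézout bound = 2.
Scan x ∈ F_11. For each x, list the y ∈ F_11 with f(x, y) ≡ 0 and those with g(x, y) ≡ 0 (mod 11); the common zeros in that column are the intersection.
  x = 0: f ≡ 0 at y ∈ {4}; g ≡ 0 at y ∈ {10}; common: ∅.
  x = 1: f ≡ 0 at y ∈ {4}; g ≡ 0 at y ∈ {4}; common: {4}.
  x = 2: f ≡ 0 at y ∈ {4}; g ≡ 0 at y ∈ {0}; common: ∅.
  x = 3: f ≡ 0 at y ∈ {4}; g ≡ 0 at y ∈ {9}; common: ∅.
  x = 4: f ≡ 0 at y ∈ {4}; g ≡ 0 at y ∈ {9}; common: ∅.
  x = 5: f ≡ 0 at y ∈ {4}; g ≡ 0 at y ∈ {0}; common: ∅.
  x = 6: f ≡ 0 at y ∈ {4}; g ≡ 0 at y ∈ {4}; common: {4}.
  x = 7: f ≡ 0 at y ∈ {4}; g ≡ 0 at y ∈ {10}; common: ∅.
  x = 8: f ≡ 0 at y ∈ {4}; g ≡ 0 at y ∈ {7}; common: ∅.
  x = 9: f ≡ 0 at y ∈ {4}; g ≡ 0 at y ∈ {6}; common: ∅.
  x = 10: f ≡ 0 at y ∈ {4}; g ≡ 0 at y ∈ {7}; common: ∅.
Collecting: common zeros = {(1, 4), (6, 4)}, so the count is 2.
Comparison with the Bézout bound: 2 ≤ 2 = deg(f)·deg(g), as expected for curves with no common component (the bound is attained).


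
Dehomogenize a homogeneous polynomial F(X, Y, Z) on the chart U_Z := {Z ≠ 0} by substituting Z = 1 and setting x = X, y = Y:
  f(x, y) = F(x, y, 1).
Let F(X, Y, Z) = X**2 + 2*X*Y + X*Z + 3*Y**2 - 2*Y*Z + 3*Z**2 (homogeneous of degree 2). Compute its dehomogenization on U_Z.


f(x, y) = x**2 + 2*x*y + x + 3*y**2 - 2*y + 3

On U_Z we set Z = 1. Each monomial c·X^i·Y^j·Z^k in F becomes c·x^i·y^j·1^k = c·x^i·y^j.
Substituting Z = 1: F(X, Y, 1) = x**2 + 2*x*y + x + 3*y**2 - 2*y + 3.
Note: deg(f) ≤ deg(F) = 2; strict inequality happens when F is divisible by Z (lost terms).


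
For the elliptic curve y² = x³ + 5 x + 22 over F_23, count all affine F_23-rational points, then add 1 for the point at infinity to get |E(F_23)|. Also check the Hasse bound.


Affine points = {(3, 8), (3, 15), (7, 3), (7, 20), (12, 4), (12, 19), (16, 9), (16, 14), (17, 11), (17, 12), (20, 7), (20, 16), (21, 2), (21, 21), (22, 4), (22, 19)}; affine count = 16; |E(F_23)| = 17.

Discriminant check: Δ ∝ 4a³ + 27b² = 4·5³ + 27·22² = 4·125 + 27·484 ≡ 21 (mod 23). Nonzero ⇒ E is nonsingular.
For each x ∈ F_23, compute rhs = x³ + 5·x + 22 mod 23, then count y ∈ F_23 with y² ≡ rhs.
  x = 0: rhs = 22, matching y values: none (0 points).
  x = 1: rhs = 5, matching y values: none (0 points).
  x = 2: rhs = 17, matching y values: none (0 points).
  x = 3: rhs = 18, matching y values: 8, 15 (2 points).
  x = 4: rhs = 14, matching y values: none (0 points).
  x = 5: rhs = 11, matching y values: none (0 points).
  x = 6: rhs = 15, matching y values: none (0 points).
  x = 7: rhs = 9, matching y values: 3, 20 (2 points).
  x = 8: rhs = 22, matching y values: none (0 points).
  x = 9: rhs = 14, matching y values: none (0 points).
  x = 10: rhs = 14, matching y values: none (0 points).
  x = 11: rhs = 5, matching y values: none (0 points).
  x = 12: rhs = 16, matching y values: 4, 19 (2 points).
  x = 13: rhs = 7, matching y values: none (0 points).
  x = 14: rhs = 7, matching y values: none (0 points).
  x = 15: rhs = 22, matching y values: none (0 points).
  x = 16: rhs = 12, matching y values: 9, 14 (2 points).
  x = 17: rhs = 6, matching y values: 11, 12 (2 points).
  x = 18: rhs = 10, matching y values: none (0 points).
  x = 19: rhs = 7, matching y values: none (0 points).
  x = 20: rhs = 3, matching y values: 7, 16 (2 points).
  x = 21: rhs = 4, matching y values: 2, 21 (2 points).
  x = 22: rhs = 16, matching y values: 4, 19 (2 points).
Total affine count: 16.
Full point count |E(F_23)| = 16 + 1 = 17.
Hasse bound: |17 − (23+1)| = |-7| = 7 ≤ 2√23 ≈ 9.5917 ✓.


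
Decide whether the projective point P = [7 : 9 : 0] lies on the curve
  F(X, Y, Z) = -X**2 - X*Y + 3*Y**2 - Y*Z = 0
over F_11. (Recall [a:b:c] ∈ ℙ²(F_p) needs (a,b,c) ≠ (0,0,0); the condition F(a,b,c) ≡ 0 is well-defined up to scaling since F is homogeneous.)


F(7,9,0) ≡ 10 (mod 11); P is NOT on the curve.

Evaluate F(7, 9, 0) term-by-term (mod 11).
  -X**2 ↦ -1·49·1·1 = -49
  -X*Y ↦ -1·7·9·1 = -63
  3*Y**2 ↦ 3·1·81·1 = 243
  -Y*Z ↦ -1·1·9·0 = 0
Sum: F(7, 9, 0) = (-49) + (-63) + (243) + (0) = 131.
Reducing mod 11: 131 ≡ 10 (mod 11).
Since F(a, b, c) ≡ 10 ≠ 0 (mod 11), P does NOT lie on the curve.


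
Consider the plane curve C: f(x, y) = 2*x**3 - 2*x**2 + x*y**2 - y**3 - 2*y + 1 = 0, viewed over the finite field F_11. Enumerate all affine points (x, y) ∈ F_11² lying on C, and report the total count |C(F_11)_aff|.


Affine F_11-points: {(0, 2), (1, 4), (5, 2), (5, 4), (5, 10), (6, 4), (7, 2), (8, 1), (8, 6), (9, 10)}; count = 10.

For each of the 121 pairs (x, y) ∈ F_11², evaluate f(x, y) mod 11. Record the zeros.
  x = 0: [0↦1, 1↦9, 2↦0, 3↦1, 4↦6, 5↦9, 6↦4, 7↦7, 8↦1, 9↦2, 10↦4]  zeros at y ∈ {2}
  x = 1: [0↦1, 1↦10, 2↦4, 3↦10, 4↦0, 5↦1, 6↦7, 7↦1, 8↦10, 9↦6, 10↦5]  zeros at y ∈ {4}
  x = 2: [0↦9, 1↦8, 2↦5, 3↦5, 4↦2, 5↦1, 6↦7, 7↦3, 8↦5, 9↦7, 10↦3]  zeros at y ∈ ∅
  x = 3: [0↦4, 1↦4, 2↦4, 3↦9, 4↦2, 5↦10, 6↦5, 7↦3, 8↦9, 9↦6, 10↦10]  zeros at y ∈ ∅
  x = 4: [0↦9, 1↦10, 2↦2, 3↦1, 4↦1, 5↦7, 6↦2, 7↦2, 8↦1, 9↦4, 10↦5]  zeros at y ∈ ∅
  x = 5: [0↦3, 1↦5, 2↦0, 3↦4, 4↦0, 5↦4, 6↦10, 7↦1, 8↦4, 9↦2, 10↦0]  zeros at y ∈ {2, 4, 10}
  x = 6: [0↦9, 1↦1, 2↦10, 3↦8, 4↦0, 5↦2, 6↦8, 7↦1, 8↦8, 9↦1, 10↦7]  zeros at y ∈ {4}
  x = 7: [0↦6, 1↦10, 2↦0, 3↦3, 4↦2, 5↦2, 6↦8, 7↦3, 8↦3, 9↦2, 10↦5]  zeros at y ∈ {2}
  x = 8: [0↦6, 1↦0, 2↦4, 3↦1, 4↦7, 5↦5, 6↦0, 7↦8, 8↦1, 9↦6, 10↦6]  zeros at y ∈ {1, 6}
  x = 9: [0↦10, 1↦5, 2↦1, 3↦3, 4↦5, 5↦1, 6↦7, 7↦6, 8↦3, 9↦3, 10↦0]  zeros at y ∈ {10}
  x = 10: [0↦8, 1↦4, 2↦3, 3↦10, 4↦8, 5↦2, 6↦8, 7↦9, 8↦10, 9↦5, 10↦10]  zeros at y ∈ ∅
Collecting zeros: affine points = {(0, 2), (1, 4), (5, 2), (5, 4), (5, 10), (6, 4), (7, 2), (8, 1), (8, 6), (9, 10)}.
Total count |C(F_11)_aff| = 10.


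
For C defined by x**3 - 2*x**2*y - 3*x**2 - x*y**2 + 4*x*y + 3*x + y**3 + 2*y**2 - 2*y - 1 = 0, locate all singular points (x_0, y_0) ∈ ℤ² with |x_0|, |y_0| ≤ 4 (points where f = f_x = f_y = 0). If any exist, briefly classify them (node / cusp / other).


Singular points: {(1, 0)}; classification: cusp.

Compute partial derivatives:
  f_x = 3*x**2 - 4*x*y - 6*x - y**2 + 4*y + 3.
  f_y = -2*x**2 - 2*x*y + 4*x + 3*y**2 + 4*y - 2.
Scan x_0 ∈ {−4, ..., 4}. For each x_0, f_y(x_0, y) is a polynomial in y; find its integer roots y ∈ {−4, ..., 4}, then test f_x and f at those candidates.
  x = -4: f_y(-4, y) = 3*y**2 + 12*y - 50; no integer root y with |y| ≤ 4.
  x = -3: f_y(-3, y) = 3*y**2 + 10*y - 32; vanishes at y ∈ {2}. (-3, 2): f_x = 76 ≠ 0.
  x = -2: f_y(-2, y) = 3*y**2 + 8*y - 18; no integer root y with |y| ≤ 4.
  x = -1: f_y(-1, y) = 3*y**2 + 6*y - 8; no integer root y with |y| ≤ 4.
  x = 0: f_y(0, y) = 3*y**2 + 4*y - 2; no integer root y with |y| ≤ 4.
  x = 1: f_y(1, y) = 3*y**2 + 2*y; vanishes at y ∈ {0}. (1, 0): f_x = 0, f = 0 — SINGULAR.
  x = 2: f_y(2, y) = 3*y**2 - 2; no integer root y with |y| ≤ 4.
  x = 3: f_y(3, y) = 3*y**2 - 2*y - 8; vanishes at y ∈ {2}. (3, 2): f_x = -8 ≠ 0.
  x = 4: f_y(4, y) = 3*y**2 - 4*y - 18; no integer root y with |y| ≤ 4.
Only singular point on the grid: (1, 0).
Classify: substitute x = 1 + u, y = 0 + v and expand: f = u**3 - 2*u**2*v - u*v**2 + v**3 + v**2.
No constant or linear terms (consistent with a singular point). Quadratic part: v**2. Cubic part: u**3 - 2*u**2*v - u*v**2 + v**3.
The quadratic part v**2 is a perfect square, so there is a single (double) tangent line v = 0, i.e. y = 0. Restricting the cubic part to that line (v = 0) leaves u**3 ≠ 0, so f is not divisible by v and the branch is v² ≈ -u**3 to lowest order — this is a cusp.
Classification: cusp.


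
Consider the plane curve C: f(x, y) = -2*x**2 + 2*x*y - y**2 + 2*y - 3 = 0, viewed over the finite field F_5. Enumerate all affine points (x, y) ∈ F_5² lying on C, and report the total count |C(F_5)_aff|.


Affine F_5-points: {(1, 0), (1, 4), (3, 4), (4, 0)}; count = 4.

For each of the 25 pairs (x, y) ∈ F_5², evaluate f(x, y) mod 5. Record the zeros.
  x = 0: [0↦2, 1↦3, 2↦2, 3↦4, 4↦4]  zeros at y ∈ ∅
  x = 1: [0↦0, 1↦3, 2↦4, 3↦3, 4↦0]  zeros at y ∈ {0, 4}
  x = 2: [0↦4, 1↦4, 2↦2, 3↦3, 4↦2]  zeros at y ∈ ∅
  x = 3: [0↦4, 1↦1, 2↦1, 3↦4, 4↦0]  zeros at y ∈ {4}
  x = 4: [0↦0, 1↦4, 2↦1, 3↦1, 4↦4]  zeros at y ∈ {0}
Collecting zeros: affine points = {(1, 0), (1, 4), (3, 4), (4, 0)}.
Total count |C(F_5)_aff| = 4.


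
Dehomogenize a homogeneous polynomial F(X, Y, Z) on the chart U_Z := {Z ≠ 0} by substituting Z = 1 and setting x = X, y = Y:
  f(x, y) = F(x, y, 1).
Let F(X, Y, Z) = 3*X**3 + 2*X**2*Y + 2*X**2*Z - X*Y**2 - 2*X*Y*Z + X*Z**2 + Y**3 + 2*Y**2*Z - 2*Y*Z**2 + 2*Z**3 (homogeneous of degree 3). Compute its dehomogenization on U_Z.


f(x, y) = 3*x**3 + 2*x**2*y + 2*x**2 - x*y**2 - 2*x*y + x + y**3 + 2*y**2 - 2*y + 2

On U_Z we set Z = 1. Each monomial c·X^i·Y^j·Z^k in F becomes c·x^i·y^j·1^k = c·x^i·y^j.
Substituting Z = 1: F(X, Y, 1) = 3*x**3 + 2*x**2*y + 2*x**2 - x*y**2 - 2*x*y + x + y**3 + 2*y**2 - 2*y + 2.
Note: deg(f) ≤ deg(F) = 3; strict inequality happens when F is divisible by Z (lost terms).


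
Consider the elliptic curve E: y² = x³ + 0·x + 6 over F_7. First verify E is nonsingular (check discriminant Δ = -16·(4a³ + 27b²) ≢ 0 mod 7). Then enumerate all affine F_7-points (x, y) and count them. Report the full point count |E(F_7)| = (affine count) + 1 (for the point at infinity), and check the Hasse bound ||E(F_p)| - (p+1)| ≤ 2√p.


Affine points = {(1, 0), (2, 0), (4, 0)}; affine count = 3; |E(F_7)| = 4.

Discriminant check: Δ ∝ 4a³ + 27b² = 4·0³ + 27·6² = 4·0 + 27·36 ≡ 6 (mod 7). Nonzero ⇒ E is nonsingular.
For each x ∈ F_7, compute rhs = x³ + 0·x + 6 mod 7, then count y ∈ F_7 with y² ≡ rhs.
  x = 0: rhs = 6, matching y values: none (0 points).
  x = 1: rhs = 0, matching y values: 0 (1 points).
  x = 2: rhs = 0, matching y values: 0 (1 points).
  x = 3: rhs = 5, matching y values: none (0 points).
  x = 4: rhs = 0, matching y values: 0 (1 points).
  x = 5: rhs = 5, matching y values: none (0 points).
  x = 6: rhs = 5, matching y values: none (0 points).
Total affine count: 3.
Full point count |E(F_7)| = 3 + 1 = 4.
Hasse bound: |4 − (7+1)| = |-4| = 4 ≤ 2√7 ≈ 5.2915 ✓.


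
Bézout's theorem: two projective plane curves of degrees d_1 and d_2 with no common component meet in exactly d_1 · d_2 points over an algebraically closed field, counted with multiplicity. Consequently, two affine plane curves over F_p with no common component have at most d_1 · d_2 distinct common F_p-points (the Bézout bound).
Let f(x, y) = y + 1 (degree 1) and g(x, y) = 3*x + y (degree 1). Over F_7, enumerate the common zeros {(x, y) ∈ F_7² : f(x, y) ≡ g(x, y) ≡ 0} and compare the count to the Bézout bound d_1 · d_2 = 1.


Common zeros: {(5, 6)}; count = 1; Bézout bound = 1.

deg(f) = 1, deg(g) = 1, so Bézout bound = 1.
Scan x ∈ F_7. For each x, list the y ∈ F_7 with f(x, y) ≡ 0 and those with g(x, y) ≡ 0 (mod 7); the common zeros in that column are the intersection.
  x = 0: f ≡ 0 at y ∈ {6}; g ≡ 0 at y ∈ {0}; common: ∅.
  x = 1: f ≡ 0 at y ∈ {6}; g ≡ 0 at y ∈ {4}; common: ∅.
  x = 2: f ≡ 0 at y ∈ {6}; g ≡ 0 at y ∈ {1}; common: ∅.
  x = 3: f ≡ 0 at y ∈ {6}; g ≡ 0 at y ∈ {5}; common: ∅.
  x = 4: f ≡ 0 at y ∈ {6}; g ≡ 0 at y ∈ {2}; common: ∅.
  x = 5: f ≡ 0 at y ∈ {6}; g ≡ 0 at y ∈ {6}; common: {6}.
  x = 6: f ≡ 0 at y ∈ {6}; g ≡ 0 at y ∈ {3}; common: ∅.
Collecting: common zeros = {(5, 6)}, so the count is 1.
Comparison with the Bézout bound: 1 ≤ 1 = deg(f)·deg(g), as expected for curves with no common component (the bound is attained).


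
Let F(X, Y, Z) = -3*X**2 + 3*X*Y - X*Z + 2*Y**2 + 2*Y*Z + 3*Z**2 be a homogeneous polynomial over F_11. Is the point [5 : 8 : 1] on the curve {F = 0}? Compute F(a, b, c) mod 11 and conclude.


F(5,8,1) ≡ 0 (mod 11); P is on the curve.

Evaluate F(5, 8, 1) term-by-term (mod 11).
  -3*X**2 ↦ -3·25·1·1 = -75
  3*X*Y ↦ 3·5·8·1 = 120
  -X*Z ↦ -1·5·1·1 = -5
  2*Y**2 ↦ 2·1·64·1 = 128
  2*Y*Z ↦ 2·1·8·1 = 16
  3*Z**2 ↦ 3·1·1·1 = 3
Sum: F(5, 8, 1) = (-75) + (120) + (-5) + (128) + (16) + (3) = 187.
Reducing mod 11: 187 ≡ 0 (mod 11).
Since F(a, b, c) ≡ 0 (mod 11), P lies on the curve.
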